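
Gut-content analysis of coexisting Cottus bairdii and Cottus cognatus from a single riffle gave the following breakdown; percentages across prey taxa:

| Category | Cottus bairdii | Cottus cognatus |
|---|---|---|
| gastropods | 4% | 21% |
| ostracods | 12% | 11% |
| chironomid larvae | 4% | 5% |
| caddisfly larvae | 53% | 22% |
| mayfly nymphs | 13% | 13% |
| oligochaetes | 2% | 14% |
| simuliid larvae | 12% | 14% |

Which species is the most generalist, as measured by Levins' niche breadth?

Cottus cognatus

Convert percentages to proportions (divide by 100).
Σp_bairᵢ² = 0.04² + 0.12² + 0.04² + 0.53² + 0.13² + 0.02² + 0.12² = 0.0016 + 0.0144 + 0.0016 + 0.2809 + 0.0169 + 0.0004 + 0.0144 = 0.3302
B_bair = 1 / 0.3302 = 3.0285
Σp_cognᵢ² = 0.21² + 0.11² + 0.05² + 0.22² + 0.13² + 0.14² + 0.14² = 0.0441 + 0.0121 + 0.0025 + 0.0484 + 0.0169 + 0.0196 + 0.0196 = 0.1632
B_cogn = 1 / 0.1632 = 6.1275
Highest B → broadest niche (most generalist): Cottus cognatus (B = 6.13).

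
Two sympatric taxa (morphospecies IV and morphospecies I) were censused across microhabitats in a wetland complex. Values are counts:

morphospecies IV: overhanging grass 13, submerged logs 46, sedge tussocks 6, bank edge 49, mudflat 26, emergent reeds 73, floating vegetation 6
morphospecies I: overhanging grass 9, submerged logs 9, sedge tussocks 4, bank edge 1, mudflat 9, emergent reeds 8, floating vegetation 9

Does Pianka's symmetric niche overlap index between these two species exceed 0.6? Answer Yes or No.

Proportions for morphospecies IV (n=219): 13/219=0.0594, 46/219=0.2100, 6/219=0.0274, 49/219=0.2237, 26/219=0.1187, 73/219=0.3333, 6/219=0.0274
Proportions for morphospecies I (n=49): 9/49=0.1837, 9/49=0.1837, 4/49=0.0816, 1/49=0.0204, 9/49=0.1837, 8/49=0.1633, 9/49=0.1837
Σ p₁ᵢp₂ᵢ = 0.010912 + 0.038577 + 0.002236 + 0.004563 + 0.021805 + 0.054428 + 0.005033 = 0.137554
Σp_1ᵢ² = 0.0594² + 0.2100² + 0.0274² + 0.2237² + 0.1187² + 0.3333² + 0.0274² = 0.003528 + 0.044100 + 0.000751 + 0.050042 + 0.014090 + 0.111089 + 0.000751 = 0.224351
Σp_2ᵢ² = 0.1837² + 0.1837² + 0.0816² + 0.0204² + 0.1837² + 0.1633² + 0.1837² = 0.033746 + 0.033746 + 0.006659 + 0.000416 + 0.033746 + 0.026667 + 0.033746 = 0.168726
O = 0.137554 / √(0.224351 × 0.168726) = 0.137554 / 0.1945607 = 0.7070
O = 0.7070 > 0.6 → Yes.

Yes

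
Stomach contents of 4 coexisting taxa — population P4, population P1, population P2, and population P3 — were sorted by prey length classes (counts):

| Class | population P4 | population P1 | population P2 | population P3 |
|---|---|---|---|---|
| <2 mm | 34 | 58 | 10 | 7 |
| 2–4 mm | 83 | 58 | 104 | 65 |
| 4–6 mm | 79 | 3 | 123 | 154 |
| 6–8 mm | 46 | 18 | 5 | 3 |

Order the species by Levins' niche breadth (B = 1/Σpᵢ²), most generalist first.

population P4 > population P1 > population P2 > population P3

Proportions for population P4 (n=242): 34/242=0.1405, 83/242=0.3430, 79/242=0.3264, 46/242=0.1901
Proportions for population P1 (n=137): 58/137=0.4234, 58/137=0.4234, 3/137=0.0219, 18/137=0.1314
Proportions for population P2 (n=242): 10/242=0.0413, 104/242=0.4298, 123/242=0.5083, 5/242=0.0207
Proportions for population P3 (n=229): 7/229=0.0306, 65/229=0.2838, 154/229=0.6725, 3/229=0.0131
Σp_P4ᵢ² = 0.1405² + 0.3430² + 0.3264² + 0.1901² = 0.019740 + 0.117649 + 0.106537 + 0.036138 = 0.280064
B_P4 = 1 / 0.280064 = 3.5706
Σp_P1ᵢ² = 0.4234² + 0.4234² + 0.0219² + 0.1314² = 0.179268 + 0.179268 + 0.000480 + 0.017266 = 0.376282
B_P1 = 1 / 0.376282 = 2.6576
Σp_P2ᵢ² = 0.0413² + 0.4298² + 0.5083² + 0.0207² = 0.001706 + 0.184728 + 0.258369 + 0.000428 = 0.445231
B_P2 = 1 / 0.445231 = 2.2460
Σp_P3ᵢ² = 0.0306² + 0.2838² + 0.6725² + 0.0131² = 0.000936 + 0.080542 + 0.452256 + 0.000172 = 0.533906
B_P3 = 1 / 0.533906 = 1.8730
Ranking by B (broadest → narrowest): population P4 (3.57) > population P1 (2.66) > population P2 (2.25) > population P3 (1.87)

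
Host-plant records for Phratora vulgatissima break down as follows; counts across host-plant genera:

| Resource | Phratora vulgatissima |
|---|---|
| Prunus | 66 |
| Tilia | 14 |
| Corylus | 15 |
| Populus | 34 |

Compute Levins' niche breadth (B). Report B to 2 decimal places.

2.80

Proportions for Phratora vulgatissima (n=129): 66/129=0.5116, 14/129=0.1085, 15/129=0.1163, 34/129=0.2636
Σpᵢ² = 0.5116² + 0.1085² + 0.1163² + 0.2636² = 0.261735 + 0.011772 + 0.013526 + 0.069485 = 0.356518
B = 1 / 0.356518 = 2.8049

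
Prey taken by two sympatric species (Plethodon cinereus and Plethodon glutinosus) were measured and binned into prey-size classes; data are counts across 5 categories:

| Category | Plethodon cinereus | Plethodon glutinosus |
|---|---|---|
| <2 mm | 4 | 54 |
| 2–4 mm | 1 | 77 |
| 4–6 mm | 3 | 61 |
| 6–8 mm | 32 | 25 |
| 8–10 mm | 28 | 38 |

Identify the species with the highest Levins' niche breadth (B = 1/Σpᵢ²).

Proportions for Plethodon cinereus (n=68): 4/68=0.0588, 1/68=0.0147, 3/68=0.0441, 32/68=0.4706, 28/68=0.4118
Proportions for Plethodon glutinosus (n=255): 54/255=0.2118, 77/255=0.3020, 61/255=0.2392, 25/255=0.0980, 38/255=0.1490
Σp_cineᵢ² = 0.0588² + 0.0147² + 0.0441² + 0.4706² + 0.4118² = 0.003457 + 0.000216 + 0.001945 + 0.221464 + 0.169579 = 0.396661
B_cine = 1 / 0.396661 = 2.5210
Σp_glutᵢ² = 0.2118² + 0.3020² + 0.2392² + 0.0980² + 0.1490² = 0.044859 + 0.091204 + 0.057217 + 0.009604 + 0.022201 = 0.225085
B_glut = 1 / 0.225085 = 4.4428
Highest B → broadest niche (most generalist): Plethodon glutinosus (B = 4.44).

Plethodon glutinosus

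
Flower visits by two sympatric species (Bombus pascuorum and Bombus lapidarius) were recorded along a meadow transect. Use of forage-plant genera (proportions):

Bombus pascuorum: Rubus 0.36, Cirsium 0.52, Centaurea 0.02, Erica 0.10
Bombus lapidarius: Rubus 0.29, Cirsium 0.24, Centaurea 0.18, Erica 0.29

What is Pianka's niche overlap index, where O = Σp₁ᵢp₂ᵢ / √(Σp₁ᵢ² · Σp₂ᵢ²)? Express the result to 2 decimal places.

Σ p₁ᵢp₂ᵢ = 0.1044 + 0.1248 + 0.0036 + 0.0290 = 0.2618
Σp_1ᵢ² = 0.36² + 0.52² + 0.02² + 0.10² = 0.1296 + 0.2704 + 0.0004 + 0.0100 = 0.4104
Σp_2ᵢ² = 0.29² + 0.24² + 0.18² + 0.29² = 0.0841 + 0.0576 + 0.0324 + 0.0841 = 0.2582
O = 0.2618 / √(0.4104 × 0.2582) = 0.2618 / 0.32552 = 0.8043

0.80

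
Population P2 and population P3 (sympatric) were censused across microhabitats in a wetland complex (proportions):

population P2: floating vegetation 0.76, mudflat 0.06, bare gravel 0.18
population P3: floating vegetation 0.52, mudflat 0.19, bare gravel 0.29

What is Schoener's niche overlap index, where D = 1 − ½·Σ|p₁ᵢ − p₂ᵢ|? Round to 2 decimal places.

Σ|p₁ᵢ − p₂ᵢ| = 0.24 + 0.13 + 0.11 = 0.48
D = 1 − ½ × 0.48 = 1 − 0.240 = 0.7600

0.76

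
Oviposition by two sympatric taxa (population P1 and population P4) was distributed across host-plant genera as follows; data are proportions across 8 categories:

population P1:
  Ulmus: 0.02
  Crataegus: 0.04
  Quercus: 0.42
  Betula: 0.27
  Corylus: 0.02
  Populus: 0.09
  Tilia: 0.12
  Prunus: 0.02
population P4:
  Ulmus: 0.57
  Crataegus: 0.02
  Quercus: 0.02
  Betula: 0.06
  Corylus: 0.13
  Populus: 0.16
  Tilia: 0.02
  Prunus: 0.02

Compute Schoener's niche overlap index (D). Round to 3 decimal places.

Σ|p₁ᵢ − p₂ᵢ| = 0.55 + 0.02 + 0.40 + 0.21 + 0.11 + 0.07 + 0.10 + 0.00 = 1.46
D = 1 − ½ × 1.46 = 1 − 0.730 = 0.27000

0.270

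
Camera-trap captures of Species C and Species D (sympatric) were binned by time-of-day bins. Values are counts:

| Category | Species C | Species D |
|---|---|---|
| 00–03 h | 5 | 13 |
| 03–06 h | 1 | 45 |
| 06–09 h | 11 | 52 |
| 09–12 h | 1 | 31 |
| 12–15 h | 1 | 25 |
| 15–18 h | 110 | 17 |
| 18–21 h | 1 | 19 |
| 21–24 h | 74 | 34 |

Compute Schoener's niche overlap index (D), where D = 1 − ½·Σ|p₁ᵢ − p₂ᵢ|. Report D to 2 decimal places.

Proportions for Species C (n=204): 5/204=0.0245, 1/204=0.0049, 11/204=0.0539, 1/204=0.0049, 1/204=0.0049, 110/204=0.5392, 1/204=0.0049, 74/204=0.3627
Proportions for Species D (n=236): 13/236=0.0551, 45/236=0.1907, 52/236=0.2203, 31/236=0.1314, 25/236=0.1059, 17/236=0.0720, 19/236=0.0805, 34/236=0.1441
Σ|p₁ᵢ − p₂ᵢ| = 0.0306 + 0.1858 + 0.1664 + 0.1265 + 0.1010 + 0.4672 + 0.0756 + 0.2186 = 1.3717
D = 1 − ½ × 1.3717 = 1 − 0.68585 = 0.31415

0.31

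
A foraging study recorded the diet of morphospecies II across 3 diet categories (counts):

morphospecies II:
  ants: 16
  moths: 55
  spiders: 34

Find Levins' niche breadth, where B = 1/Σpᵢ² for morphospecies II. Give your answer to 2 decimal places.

Proportions for morphospecies II (n=105): 16/105=0.1524, 55/105=0.5238, 34/105=0.3238
Σpᵢ² = 0.1524² + 0.5238² + 0.3238² = 0.023226 + 0.274366 + 0.104846 = 0.402438
B = 1 / 0.402438 = 2.4849

2.48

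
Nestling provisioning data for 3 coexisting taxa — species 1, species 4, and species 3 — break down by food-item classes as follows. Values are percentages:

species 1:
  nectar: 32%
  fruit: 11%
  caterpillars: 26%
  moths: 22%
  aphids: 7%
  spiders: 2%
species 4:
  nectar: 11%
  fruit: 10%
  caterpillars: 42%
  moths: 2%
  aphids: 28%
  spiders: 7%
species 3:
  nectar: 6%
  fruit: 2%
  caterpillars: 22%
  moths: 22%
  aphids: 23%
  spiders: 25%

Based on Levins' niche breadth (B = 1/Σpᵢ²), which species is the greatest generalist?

Convert percentages to proportions (divide by 100).
Σp_1ᵢ² = 0.32² + 0.11² + 0.26² + 0.22² + 0.07² + 0.02² = 0.1024 + 0.0121 + 0.0676 + 0.0484 + 0.0049 + 0.0004 = 0.2358
B_1 = 1 / 0.2358 = 4.2409
Σp_4ᵢ² = 0.11² + 0.10² + 0.42² + 0.02² + 0.28² + 0.07² = 0.0121 + 0.0100 + 0.1764 + 0.0004 + 0.0784 + 0.0049 = 0.2822
B_4 = 1 / 0.2822 = 3.5436
Σp_3ᵢ² = 0.06² + 0.02² + 0.22² + 0.22² + 0.23² + 0.25² = 0.0036 + 0.0004 + 0.0484 + 0.0484 + 0.0529 + 0.0625 = 0.2162
B_3 = 1 / 0.2162 = 4.6253
Highest B → broadest niche (most generalist): species 3 (B = 4.63).

species 3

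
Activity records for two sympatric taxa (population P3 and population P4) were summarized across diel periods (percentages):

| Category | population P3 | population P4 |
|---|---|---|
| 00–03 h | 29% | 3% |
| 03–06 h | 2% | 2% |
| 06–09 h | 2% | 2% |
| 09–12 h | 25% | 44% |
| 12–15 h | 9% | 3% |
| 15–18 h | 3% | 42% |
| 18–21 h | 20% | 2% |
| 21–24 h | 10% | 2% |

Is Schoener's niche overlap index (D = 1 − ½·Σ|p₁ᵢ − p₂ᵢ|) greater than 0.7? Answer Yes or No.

Convert percentages to proportions (divide by 100).
Σ|p₁ᵢ − p₂ᵢ| = 0.26 + 0.00 + 0.00 + 0.19 + 0.06 + 0.39 + 0.18 + 0.08 = 1.16
D = 1 − ½ × 1.16 = 1 − 0.580 = 0.4200
D = 0.4200 < 0.7 → No.

No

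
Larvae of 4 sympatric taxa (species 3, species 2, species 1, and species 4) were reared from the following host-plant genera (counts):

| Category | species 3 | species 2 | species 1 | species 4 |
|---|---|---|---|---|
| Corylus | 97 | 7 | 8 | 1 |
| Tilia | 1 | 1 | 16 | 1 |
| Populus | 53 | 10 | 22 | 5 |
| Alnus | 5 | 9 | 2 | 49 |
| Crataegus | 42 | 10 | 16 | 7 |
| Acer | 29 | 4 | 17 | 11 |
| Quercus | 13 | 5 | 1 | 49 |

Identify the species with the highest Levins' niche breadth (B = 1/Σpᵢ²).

species 2

Proportions for species 3 (n=240): 97/240=0.4042, 1/240=0.0042, 53/240=0.2208, 5/240=0.0208, 42/240=0.1750, 29/240=0.1208, 13/240=0.0542
Proportions for species 2 (n=46): 7/46=0.1522, 1/46=0.0217, 10/46=0.2174, 9/46=0.1957, 10/46=0.2174, 4/46=0.0870, 5/46=0.1087
Proportions for species 1 (n=82): 8/82=0.0976, 16/82=0.1951, 22/82=0.2683, 2/82=0.0244, 16/82=0.1951, 17/82=0.2073, 1/82=0.0122
Proportions for species 4 (n=123): 1/123=0.0081, 1/123=0.0081, 5/123=0.0407, 49/123=0.3984, 7/123=0.0569, 11/123=0.0894, 49/123=0.3984
Σp_3ᵢ² = 0.4042² + 0.0042² + 0.2208² + 0.0208² + 0.1750² + 0.1208² + 0.0542² = 0.163378 + 0.000018 + 0.048753 + 0.000433 + 0.030625 + 0.014593 + 0.002938 = 0.260738
B_3 = 1 / 0.260738 = 3.8353
Σp_2ᵢ² = 0.1522² + 0.0217² + 0.2174² + 0.1957² + 0.2174² + 0.0870² + 0.1087² = 0.023165 + 0.000471 + 0.047263 + 0.038298 + 0.047263 + 0.007569 + 0.011816 = 0.175845
B_2 = 1 / 0.175845 = 5.6868
Σp_1ᵢ² = 0.0976² + 0.1951² + 0.2683² + 0.0244² + 0.1951² + 0.2073² + 0.0122² = 0.009526 + 0.038064 + 0.071985 + 0.000595 + 0.038064 + 0.042973 + 0.000149 = 0.201356
B_1 = 1 / 0.201356 = 4.9663
Σp_4ᵢ² = 0.0081² + 0.0081² + 0.0407² + 0.3984² + 0.0569² + 0.0894² + 0.3984² = 0.000066 + 0.000066 + 0.001656 + 0.158723 + 0.003238 + 0.007992 + 0.158723 = 0.330464
B_4 = 1 / 0.330464 = 3.0260
Highest B → broadest niche (most generalist): species 2 (B = 5.69).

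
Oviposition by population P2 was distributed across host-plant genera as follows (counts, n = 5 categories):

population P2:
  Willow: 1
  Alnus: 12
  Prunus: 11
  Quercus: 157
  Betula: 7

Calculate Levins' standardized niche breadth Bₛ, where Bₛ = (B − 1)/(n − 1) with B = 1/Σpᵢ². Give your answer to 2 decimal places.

Proportions for population P2 (n=188): 1/188=0.0053, 12/188=0.0638, 11/188=0.0585, 157/188=0.8351, 7/188=0.0372
Σpᵢ² = 0.0053² + 0.0638² + 0.0585² + 0.8351² + 0.0372² = 0.000028 + 0.004070 + 0.003422 + 0.697392 + 0.001384 = 0.706296
B = 1 / 0.706296 = 1.4158
Bₛ = (B − 1)/(n − 1) = (1.4158 − 1)/(5 − 1) = 0.4158/4 = 0.1040

0.10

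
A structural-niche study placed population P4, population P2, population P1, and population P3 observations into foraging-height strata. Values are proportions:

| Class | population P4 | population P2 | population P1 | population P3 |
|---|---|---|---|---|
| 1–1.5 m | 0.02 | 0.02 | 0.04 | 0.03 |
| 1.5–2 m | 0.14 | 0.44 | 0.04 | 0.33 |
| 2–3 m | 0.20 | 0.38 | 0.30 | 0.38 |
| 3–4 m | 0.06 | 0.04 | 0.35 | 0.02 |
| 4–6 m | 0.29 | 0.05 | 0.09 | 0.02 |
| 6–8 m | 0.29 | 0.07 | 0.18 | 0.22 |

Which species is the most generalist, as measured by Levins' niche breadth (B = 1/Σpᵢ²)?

Σp_P4ᵢ² = 0.02² + 0.14² + 0.20² + 0.06² + 0.29² + 0.29² = 0.0004 + 0.0196 + 0.0400 + 0.0036 + 0.0841 + 0.0841 = 0.2318
B_P4 = 1 / 0.2318 = 4.3141
Σp_P2ᵢ² = 0.02² + 0.44² + 0.38² + 0.04² + 0.05² + 0.07² = 0.0004 + 0.1936 + 0.1444 + 0.0016 + 0.0025 + 0.0049 = 0.3474
B_P2 = 1 / 0.3474 = 2.8785
Σp_P1ᵢ² = 0.04² + 0.04² + 0.30² + 0.35² + 0.09² + 0.18² = 0.0016 + 0.0016 + 0.0900 + 0.1225 + 0.0081 + 0.0324 = 0.2562
B_P1 = 1 / 0.2562 = 3.9032
Σp_P3ᵢ² = 0.03² + 0.33² + 0.38² + 0.02² + 0.02² + 0.22² = 0.0009 + 0.1089 + 0.1444 + 0.0004 + 0.0004 + 0.0484 = 0.3034
B_P3 = 1 / 0.3034 = 3.2960
Highest B → broadest niche (most generalist): population P4 (B = 4.31).

population P4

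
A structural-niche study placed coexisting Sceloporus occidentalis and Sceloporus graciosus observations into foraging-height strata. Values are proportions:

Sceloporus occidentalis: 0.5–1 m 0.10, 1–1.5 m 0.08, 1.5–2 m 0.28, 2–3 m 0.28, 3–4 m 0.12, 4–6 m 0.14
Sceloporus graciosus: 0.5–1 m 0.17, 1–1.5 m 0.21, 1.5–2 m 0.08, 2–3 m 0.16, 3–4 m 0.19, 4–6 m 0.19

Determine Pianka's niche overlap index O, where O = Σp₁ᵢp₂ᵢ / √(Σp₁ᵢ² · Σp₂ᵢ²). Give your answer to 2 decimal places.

Σ p₁ᵢp₂ᵢ = 0.0170 + 0.0168 + 0.0224 + 0.0448 + 0.0228 + 0.0266 = 0.1504
Σp_1ᵢ² = 0.10² + 0.08² + 0.28² + 0.28² + 0.12² + 0.14² = 0.0100 + 0.0064 + 0.0784 + 0.0784 + 0.0144 + 0.0196 = 0.2072
Σp_2ᵢ² = 0.17² + 0.21² + 0.08² + 0.16² + 0.19² + 0.19² = 0.0289 + 0.0441 + 0.0064 + 0.0256 + 0.0361 + 0.0361 = 0.1772
O = 0.1504 / √(0.2072 × 0.1772) = 0.1504 / 0.19161 = 0.7849

0.78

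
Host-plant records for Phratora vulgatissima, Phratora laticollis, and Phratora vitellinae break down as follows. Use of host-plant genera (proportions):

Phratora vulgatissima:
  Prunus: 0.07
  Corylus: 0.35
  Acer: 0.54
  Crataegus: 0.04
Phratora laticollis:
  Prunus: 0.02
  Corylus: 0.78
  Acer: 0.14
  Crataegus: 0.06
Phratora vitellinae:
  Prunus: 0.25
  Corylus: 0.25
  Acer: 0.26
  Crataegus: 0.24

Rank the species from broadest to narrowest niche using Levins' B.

Σp_vulgᵢ² = 0.07² + 0.35² + 0.54² + 0.04² = 0.0049 + 0.1225 + 0.2916 + 0.0016 = 0.4206
B_vulg = 1 / 0.4206 = 2.3776
Σp_latiᵢ² = 0.02² + 0.78² + 0.14² + 0.06² = 0.0004 + 0.6084 + 0.0196 + 0.0036 = 0.6320
B_lati = 1 / 0.6320 = 1.5823
Σp_viteᵢ² = 0.25² + 0.25² + 0.26² + 0.24² = 0.0625 + 0.0625 + 0.0676 + 0.0576 = 0.2502
B_vite = 1 / 0.2502 = 3.9968
Ranking by B (broadest → narrowest): Phratora vitellinae (4.00) > Phratora vulgatissima (2.38) > Phratora laticollis (1.58)

Phratora vitellinae > Phratora vulgatissima > Phratora laticollis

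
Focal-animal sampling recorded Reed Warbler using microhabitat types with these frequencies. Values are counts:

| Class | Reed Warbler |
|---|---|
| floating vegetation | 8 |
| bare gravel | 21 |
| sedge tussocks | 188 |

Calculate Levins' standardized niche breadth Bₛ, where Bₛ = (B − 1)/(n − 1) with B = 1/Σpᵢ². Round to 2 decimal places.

Proportions for Reed Warbler (n=217): 8/217=0.0369, 21/217=0.0968, 188/217=0.8664
Σpᵢ² = 0.0369² + 0.0968² + 0.8664² = 0.001362 + 0.009370 + 0.750649 = 0.761381
B = 1 / 0.761381 = 1.3134
Bₛ = (B − 1)/(n − 1) = (1.3134 − 1)/(3 − 1) = 0.3134/2 = 0.1567

0.16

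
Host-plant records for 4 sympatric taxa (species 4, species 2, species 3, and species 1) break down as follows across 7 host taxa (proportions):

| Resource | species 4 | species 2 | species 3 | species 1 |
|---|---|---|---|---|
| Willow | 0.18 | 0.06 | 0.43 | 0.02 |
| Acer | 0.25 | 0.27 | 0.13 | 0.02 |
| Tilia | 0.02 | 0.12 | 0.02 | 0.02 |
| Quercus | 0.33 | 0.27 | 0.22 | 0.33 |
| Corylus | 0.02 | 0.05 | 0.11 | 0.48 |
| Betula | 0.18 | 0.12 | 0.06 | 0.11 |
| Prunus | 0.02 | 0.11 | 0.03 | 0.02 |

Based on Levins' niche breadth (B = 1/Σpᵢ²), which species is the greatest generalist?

Σp_4ᵢ² = 0.18² + 0.25² + 0.02² + 0.33² + 0.02² + 0.18² + 0.02² = 0.0324 + 0.0625 + 0.0004 + 0.1089 + 0.0004 + 0.0324 + 0.0004 = 0.2374
B_4 = 1 / 0.2374 = 4.2123
Σp_2ᵢ² = 0.06² + 0.27² + 0.12² + 0.27² + 0.05² + 0.12² + 0.11² = 0.0036 + 0.0729 + 0.0144 + 0.0729 + 0.0025 + 0.0144 + 0.0121 = 0.1928
B_2 = 1 / 0.1928 = 5.1867
Σp_3ᵢ² = 0.43² + 0.13² + 0.02² + 0.22² + 0.11² + 0.06² + 0.03² = 0.1849 + 0.0169 + 0.0004 + 0.0484 + 0.0121 + 0.0036 + 0.0009 = 0.2672
B_3 = 1 / 0.2672 = 3.7425
Σp_1ᵢ² = 0.02² + 0.02² + 0.02² + 0.33² + 0.48² + 0.11² + 0.02² = 0.0004 + 0.0004 + 0.0004 + 0.1089 + 0.2304 + 0.0121 + 0.0004 = 0.3530
B_1 = 1 / 0.3530 = 2.8329
Highest B → broadest niche (most generalist): species 2 (B = 5.19).

species 2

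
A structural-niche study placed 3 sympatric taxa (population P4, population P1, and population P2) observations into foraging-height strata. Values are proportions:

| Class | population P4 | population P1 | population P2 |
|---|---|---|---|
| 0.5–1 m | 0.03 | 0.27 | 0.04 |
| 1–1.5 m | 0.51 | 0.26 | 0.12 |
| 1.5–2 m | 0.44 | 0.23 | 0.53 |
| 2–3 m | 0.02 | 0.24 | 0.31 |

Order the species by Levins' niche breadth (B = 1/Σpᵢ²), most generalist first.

Σp_P4ᵢ² = 0.03² + 0.51² + 0.44² + 0.02² = 0.0009 + 0.2601 + 0.1936 + 0.0004 = 0.4550
B_P4 = 1 / 0.4550 = 2.1978
Σp_P1ᵢ² = 0.27² + 0.26² + 0.23² + 0.24² = 0.0729 + 0.0676 + 0.0529 + 0.0576 = 0.2510
B_P1 = 1 / 0.2510 = 3.9841
Σp_P2ᵢ² = 0.04² + 0.12² + 0.53² + 0.31² = 0.0016 + 0.0144 + 0.2809 + 0.0961 = 0.3930
B_P2 = 1 / 0.3930 = 2.5445
Ranking by B (broadest → narrowest): population P1 (3.98) > population P2 (2.54) > population P4 (2.20)

population P1 > population P2 > population P4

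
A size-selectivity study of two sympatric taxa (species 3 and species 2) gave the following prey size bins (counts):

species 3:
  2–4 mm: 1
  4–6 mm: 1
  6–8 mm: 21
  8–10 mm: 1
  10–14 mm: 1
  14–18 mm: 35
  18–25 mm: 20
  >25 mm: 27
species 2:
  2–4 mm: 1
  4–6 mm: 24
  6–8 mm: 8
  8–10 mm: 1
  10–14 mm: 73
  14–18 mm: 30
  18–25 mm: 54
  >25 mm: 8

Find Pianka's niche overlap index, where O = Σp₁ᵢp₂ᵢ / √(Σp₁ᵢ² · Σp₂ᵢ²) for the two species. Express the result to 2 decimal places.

0.50

Proportions for species 3 (n=107): 1/107=0.0093, 1/107=0.0093, 21/107=0.1963, 1/107=0.0093, 1/107=0.0093, 35/107=0.3271, 20/107=0.1869, 27/107=0.2523
Proportions for species 2 (n=199): 1/199=0.0050, 24/199=0.1206, 8/199=0.0402, 1/199=0.0050, 73/199=0.3668, 30/199=0.1508, 54/199=0.2714, 8/199=0.0402
Σ p₁ᵢp₂ᵢ = 0.000047 + 0.001122 + 0.007891 + 0.000047 + 0.003411 + 0.049327 + 0.050725 + 0.010142 = 0.122712
Σp_1ᵢ² = 0.0093² + 0.0093² + 0.1963² + 0.0093² + 0.0093² + 0.3271² + 0.1869² + 0.2523² = 0.000086 + 0.000086 + 0.038534 + 0.000086 + 0.000086 + 0.106994 + 0.034932 + 0.063655 = 0.244459
Σp_2ᵢ² = 0.0050² + 0.1206² + 0.0402² + 0.0050² + 0.3668² + 0.1508² + 0.2714² + 0.0402² = 0.000025 + 0.014544 + 0.001616 + 0.000025 + 0.134542 + 0.022741 + 0.073658 + 0.001616 = 0.248767
O = 0.122712 / √(0.244459 × 0.248767) = 0.122712 / 0.2466036 = 0.4976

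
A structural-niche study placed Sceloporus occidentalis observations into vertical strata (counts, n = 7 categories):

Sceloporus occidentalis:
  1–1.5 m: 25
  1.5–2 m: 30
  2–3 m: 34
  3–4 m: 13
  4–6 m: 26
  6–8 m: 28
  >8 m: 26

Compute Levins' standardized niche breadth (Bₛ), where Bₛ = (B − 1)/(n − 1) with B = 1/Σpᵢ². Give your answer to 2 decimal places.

0.94

Proportions for Sceloporus occidentalis (n=182): 25/182=0.1374, 30/182=0.1648, 34/182=0.1868, 13/182=0.0714, 26/182=0.1429, 28/182=0.1538, 26/182=0.1429
Σpᵢ² = 0.1374² + 0.1648² + 0.1868² + 0.0714² + 0.1429² + 0.1538² + 0.1429² = 0.018879 + 0.027159 + 0.034894 + 0.005098 + 0.020420 + 0.023654 + 0.020420 = 0.150524
B = 1 / 0.150524 = 6.6435
Bₛ = (B − 1)/(n − 1) = (6.6435 − 1)/(7 − 1) = 5.6435/6 = 0.9406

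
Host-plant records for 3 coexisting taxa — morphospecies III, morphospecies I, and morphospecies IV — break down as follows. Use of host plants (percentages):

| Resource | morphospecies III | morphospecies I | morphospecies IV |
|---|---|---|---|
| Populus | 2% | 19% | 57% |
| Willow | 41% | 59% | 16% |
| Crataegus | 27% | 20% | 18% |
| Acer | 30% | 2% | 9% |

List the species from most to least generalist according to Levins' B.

morphospecies III > morphospecies IV > morphospecies I

Convert percentages to proportions (divide by 100).
Σp_IIIᵢ² = 0.02² + 0.41² + 0.27² + 0.30² = 0.0004 + 0.1681 + 0.0729 + 0.0900 = 0.3314
B_III = 1 / 0.3314 = 3.0175
Σp_Iᵢ² = 0.19² + 0.59² + 0.20² + 0.02² = 0.0361 + 0.3481 + 0.0400 + 0.0004 = 0.4246
B_I = 1 / 0.4246 = 2.3552
Σp_IVᵢ² = 0.57² + 0.16² + 0.18² + 0.09² = 0.3249 + 0.0256 + 0.0324 + 0.0081 = 0.3910
B_IV = 1 / 0.3910 = 2.5575
Ranking by B (broadest → narrowest): morphospecies III (3.02) > morphospecies IV (2.56) > morphospecies I (2.36)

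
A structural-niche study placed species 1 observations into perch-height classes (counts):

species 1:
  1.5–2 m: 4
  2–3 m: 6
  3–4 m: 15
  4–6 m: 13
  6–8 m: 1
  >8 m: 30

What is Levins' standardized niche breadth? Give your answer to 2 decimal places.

Proportions for species 1 (n=69): 4/69=0.0580, 6/69=0.0870, 15/69=0.2174, 13/69=0.1884, 1/69=0.0145, 30/69=0.4348
Σpᵢ² = 0.0580² + 0.0870² + 0.2174² + 0.1884² + 0.0145² + 0.4348² = 0.003364 + 0.007569 + 0.047263 + 0.035495 + 0.000210 + 0.189051 = 0.282952
B = 1 / 0.282952 = 3.5342
Bₛ = (B − 1)/(n − 1) = (3.5342 − 1)/(6 − 1) = 2.5342/5 = 0.5068

0.51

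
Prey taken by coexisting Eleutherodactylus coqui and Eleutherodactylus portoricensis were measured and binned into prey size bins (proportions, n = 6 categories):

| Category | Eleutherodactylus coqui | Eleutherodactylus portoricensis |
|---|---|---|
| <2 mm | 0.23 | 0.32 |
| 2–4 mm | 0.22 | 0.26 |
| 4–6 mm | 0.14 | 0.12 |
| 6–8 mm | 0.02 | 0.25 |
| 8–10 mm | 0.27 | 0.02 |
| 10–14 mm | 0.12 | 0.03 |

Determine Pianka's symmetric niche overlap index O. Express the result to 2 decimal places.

Σ p₁ᵢp₂ᵢ = 0.0736 + 0.0572 + 0.0168 + 0.0050 + 0.0054 + 0.0036 = 0.1616
Σp_1ᵢ² = 0.23² + 0.22² + 0.14² + 0.02² + 0.27² + 0.12² = 0.0529 + 0.0484 + 0.0196 + 0.0004 + 0.0729 + 0.0144 = 0.2086
Σp_2ᵢ² = 0.32² + 0.26² + 0.12² + 0.25² + 0.02² + 0.03² = 0.1024 + 0.0676 + 0.0144 + 0.0625 + 0.0004 + 0.0009 = 0.2482
O = 0.1616 / √(0.2086 × 0.2482) = 0.1616 / 0.22754 = 0.7102

0.71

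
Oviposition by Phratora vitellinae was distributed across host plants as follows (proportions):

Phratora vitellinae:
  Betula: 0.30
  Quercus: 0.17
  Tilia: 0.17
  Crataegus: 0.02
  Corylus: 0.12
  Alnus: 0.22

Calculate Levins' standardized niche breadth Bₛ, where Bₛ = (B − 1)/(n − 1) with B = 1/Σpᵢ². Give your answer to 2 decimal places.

Σpᵢ² = 0.30² + 0.17² + 0.17² + 0.02² + 0.12² + 0.22² = 0.0900 + 0.0289 + 0.0289 + 0.0004 + 0.0144 + 0.0484 = 0.2110
B = 1 / 0.2110 = 4.7393
Bₛ = (B − 1)/(n − 1) = (4.7393 − 1)/(6 − 1) = 3.7393/5 = 0.7479

0.75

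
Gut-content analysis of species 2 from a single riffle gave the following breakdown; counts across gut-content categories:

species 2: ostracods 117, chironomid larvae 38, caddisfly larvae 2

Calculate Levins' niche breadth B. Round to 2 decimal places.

Proportions for species 2 (n=157): 117/157=0.7452, 38/157=0.2420, 2/157=0.0127
Σpᵢ² = 0.7452² + 0.2420² + 0.0127² = 0.555323 + 0.058564 + 0.000161 = 0.614048
B = 1 / 0.614048 = 1.6285

1.63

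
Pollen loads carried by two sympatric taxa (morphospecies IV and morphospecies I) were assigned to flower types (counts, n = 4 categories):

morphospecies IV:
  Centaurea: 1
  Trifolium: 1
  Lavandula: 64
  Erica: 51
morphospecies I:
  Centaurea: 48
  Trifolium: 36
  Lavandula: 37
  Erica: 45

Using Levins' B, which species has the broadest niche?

morphospecies I

Proportions for morphospecies IV (n=117): 1/117=0.0085, 1/117=0.0085, 64/117=0.5470, 51/117=0.4359
Proportions for morphospecies I (n=166): 48/166=0.2892, 36/166=0.2169, 37/166=0.2229, 45/166=0.2711
Σp_IVᵢ² = 0.0085² + 0.0085² + 0.5470² + 0.4359² = 0.000072 + 0.000072 + 0.299209 + 0.190009 = 0.489362
B_IV = 1 / 0.489362 = 2.0435
Σp_Iᵢ² = 0.2892² + 0.2169² + 0.2229² + 0.2711² = 0.083637 + 0.047046 + 0.049684 + 0.073495 = 0.253862
B_I = 1 / 0.253862 = 3.9391
Highest B → broadest niche (most generalist): morphospecies I (B = 3.94).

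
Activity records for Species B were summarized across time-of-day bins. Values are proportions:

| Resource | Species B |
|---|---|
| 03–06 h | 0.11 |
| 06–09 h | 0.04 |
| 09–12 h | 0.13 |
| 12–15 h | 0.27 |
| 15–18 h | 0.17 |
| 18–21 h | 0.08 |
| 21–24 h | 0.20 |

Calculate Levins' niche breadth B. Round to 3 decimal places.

Σpᵢ² = 0.11² + 0.04² + 0.13² + 0.27² + 0.17² + 0.08² + 0.20² = 0.0121 + 0.0016 + 0.0169 + 0.0729 + 0.0289 + 0.0064 + 0.0400 = 0.1788
B = 1 / 0.1788 = 5.59284

5.593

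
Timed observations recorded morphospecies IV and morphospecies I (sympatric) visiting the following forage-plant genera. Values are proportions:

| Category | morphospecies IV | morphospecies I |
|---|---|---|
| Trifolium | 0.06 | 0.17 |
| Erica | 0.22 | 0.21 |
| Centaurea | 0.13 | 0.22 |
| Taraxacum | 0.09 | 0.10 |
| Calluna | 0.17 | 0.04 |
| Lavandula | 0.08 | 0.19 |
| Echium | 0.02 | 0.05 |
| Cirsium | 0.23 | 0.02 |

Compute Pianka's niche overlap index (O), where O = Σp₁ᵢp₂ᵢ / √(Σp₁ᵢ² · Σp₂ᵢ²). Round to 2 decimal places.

Σ p₁ᵢp₂ᵢ = 0.0102 + 0.0462 + 0.0286 + 0.0090 + 0.0068 + 0.0152 + 0.0010 + 0.0046 = 0.1216
Σp_1ᵢ² = 0.06² + 0.22² + 0.13² + 0.09² + 0.17² + 0.08² + 0.02² + 0.23² = 0.0036 + 0.0484 + 0.0169 + 0.0081 + 0.0289 + 0.0064 + 0.0004 + 0.0529 = 0.1656
Σp_2ᵢ² = 0.17² + 0.21² + 0.22² + 0.10² + 0.04² + 0.19² + 0.05² + 0.02² = 0.0289 + 0.0441 + 0.0484 + 0.0100 + 0.0016 + 0.0361 + 0.0025 + 0.0004 = 0.1720
O = 0.1216 / √(0.1656 × 0.1720) = 0.1216 / 0.16877 = 0.7205

0.72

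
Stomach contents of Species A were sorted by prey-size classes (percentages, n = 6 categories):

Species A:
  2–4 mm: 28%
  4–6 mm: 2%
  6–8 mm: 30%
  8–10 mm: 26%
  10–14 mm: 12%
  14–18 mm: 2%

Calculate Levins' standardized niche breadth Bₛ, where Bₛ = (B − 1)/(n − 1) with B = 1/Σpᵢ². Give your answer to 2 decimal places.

Convert percentages to proportions (divide by 100).
Σpᵢ² = 0.28² + 0.02² + 0.30² + 0.26² + 0.12² + 0.02² = 0.0784 + 0.0004 + 0.0900 + 0.0676 + 0.0144 + 0.0004 = 0.2512
B = 1 / 0.2512 = 3.9809
Bₛ = (B − 1)/(n − 1) = (3.9809 − 1)/(6 − 1) = 2.9809/5 = 0.5962

0.60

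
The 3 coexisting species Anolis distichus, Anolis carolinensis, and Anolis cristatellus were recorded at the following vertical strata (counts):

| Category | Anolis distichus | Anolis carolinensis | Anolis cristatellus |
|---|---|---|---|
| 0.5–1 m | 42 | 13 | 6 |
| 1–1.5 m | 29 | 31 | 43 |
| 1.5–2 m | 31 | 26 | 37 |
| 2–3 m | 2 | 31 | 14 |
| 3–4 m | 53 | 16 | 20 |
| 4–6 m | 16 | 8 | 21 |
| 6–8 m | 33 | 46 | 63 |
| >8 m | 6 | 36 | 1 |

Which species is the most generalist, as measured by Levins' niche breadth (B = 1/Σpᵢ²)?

Proportions for Anolis distichus (n=212): 42/212=0.1981, 29/212=0.1368, 31/212=0.1462, 2/212=0.0094, 53/212=0.2500, 16/212=0.0755, 33/212=0.1557, 6/212=0.0283
Proportions for Anolis carolinensis (n=207): 13/207=0.0628, 31/207=0.1498, 26/207=0.1256, 31/207=0.1498, 16/207=0.0773, 8/207=0.0386, 46/207=0.2222, 36/207=0.1739
Proportions for Anolis cristatellus (n=205): 6/205=0.0293, 43/205=0.2098, 37/205=0.1805, 14/205=0.0683, 20/205=0.0976, 21/205=0.1024, 63/205=0.3073, 1/205=0.0049
Σp_distᵢ² = 0.1981² + 0.1368² + 0.1462² + 0.0094² + 0.2500² + 0.0755² + 0.1557² + 0.0283² = 0.039244 + 0.018714 + 0.021374 + 0.000088 + 0.062500 + 0.005700 + 0.024242 + 0.000801 = 0.172663
B_dist = 1 / 0.172663 = 5.7916
Σp_caroᵢ² = 0.0628² + 0.1498² + 0.1256² + 0.1498² + 0.0773² + 0.0386² + 0.2222² + 0.1739² = 0.003944 + 0.022440 + 0.015775 + 0.022440 + 0.005975 + 0.001490 + 0.049373 + 0.030241 = 0.151678
B_caro = 1 / 0.151678 = 6.5929
Σp_crisᵢ² = 0.0293² + 0.2098² + 0.1805² + 0.0683² + 0.0976² + 0.1024² + 0.3073² + 0.0049² = 0.000858 + 0.044016 + 0.032580 + 0.004665 + 0.009526 + 0.010486 + 0.094433 + 0.000024 = 0.196588
B_cris = 1 / 0.196588 = 5.0868
Highest B → broadest niche (most generalist): Anolis carolinensis (B = 6.59).

Anolis carolinensis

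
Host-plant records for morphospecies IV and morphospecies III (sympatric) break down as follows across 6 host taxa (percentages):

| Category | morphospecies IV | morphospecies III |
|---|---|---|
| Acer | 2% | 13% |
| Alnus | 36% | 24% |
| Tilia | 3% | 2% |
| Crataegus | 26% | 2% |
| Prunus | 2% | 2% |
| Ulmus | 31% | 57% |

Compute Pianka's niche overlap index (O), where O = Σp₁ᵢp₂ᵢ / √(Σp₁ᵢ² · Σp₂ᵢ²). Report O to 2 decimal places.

Convert percentages to proportions (divide by 100).
Σ p₁ᵢp₂ᵢ = 0.0026 + 0.0864 + 0.0006 + 0.0052 + 0.0004 + 0.1767 = 0.2719
Σp_1ᵢ² = 0.02² + 0.36² + 0.03² + 0.26² + 0.02² + 0.31² = 0.0004 + 0.1296 + 0.0009 + 0.0676 + 0.0004 + 0.0961 = 0.2950
Σp_2ᵢ² = 0.13² + 0.24² + 0.02² + 0.02² + 0.02² + 0.57² = 0.0169 + 0.0576 + 0.0004 + 0.0004 + 0.0004 + 0.3249 = 0.4006
O = 0.2719 / √(0.2950 × 0.4006) = 0.2719 / 0.34377 = 0.7909

0.79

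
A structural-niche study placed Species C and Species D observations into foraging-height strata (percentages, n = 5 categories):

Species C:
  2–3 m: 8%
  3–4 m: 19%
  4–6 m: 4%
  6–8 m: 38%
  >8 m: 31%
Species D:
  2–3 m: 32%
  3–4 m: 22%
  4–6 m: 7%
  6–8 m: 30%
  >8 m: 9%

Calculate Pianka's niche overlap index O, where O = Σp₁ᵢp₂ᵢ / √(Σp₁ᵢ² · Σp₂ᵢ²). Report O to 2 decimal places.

Convert percentages to proportions (divide by 100).
Σ p₁ᵢp₂ᵢ = 0.0256 + 0.0418 + 0.0028 + 0.1140 + 0.0279 = 0.2121
Σp_1ᵢ² = 0.08² + 0.19² + 0.04² + 0.38² + 0.31² = 0.0064 + 0.0361 + 0.0016 + 0.1444 + 0.0961 = 0.2846
Σp_2ᵢ² = 0.32² + 0.22² + 0.07² + 0.30² + 0.09² = 0.1024 + 0.0484 + 0.0049 + 0.0900 + 0.0081 = 0.2538
O = 0.2121 / √(0.2846 × 0.2538) = 0.2121 / 0.26876 = 0.7892

0.79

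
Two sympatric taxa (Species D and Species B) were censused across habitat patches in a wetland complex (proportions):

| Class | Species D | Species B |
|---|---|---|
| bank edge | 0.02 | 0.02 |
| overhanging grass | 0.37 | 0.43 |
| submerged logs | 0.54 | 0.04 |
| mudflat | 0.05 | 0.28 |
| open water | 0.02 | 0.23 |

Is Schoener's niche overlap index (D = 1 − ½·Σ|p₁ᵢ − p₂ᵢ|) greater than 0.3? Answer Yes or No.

Σ|p₁ᵢ − p₂ᵢ| = 0.00 + 0.06 + 0.50 + 0.23 + 0.21 = 1.00
D = 1 − ½ × 1.00 = 1 − 0.500 = 0.5000
D = 0.5000 > 0.3 → Yes.

Yes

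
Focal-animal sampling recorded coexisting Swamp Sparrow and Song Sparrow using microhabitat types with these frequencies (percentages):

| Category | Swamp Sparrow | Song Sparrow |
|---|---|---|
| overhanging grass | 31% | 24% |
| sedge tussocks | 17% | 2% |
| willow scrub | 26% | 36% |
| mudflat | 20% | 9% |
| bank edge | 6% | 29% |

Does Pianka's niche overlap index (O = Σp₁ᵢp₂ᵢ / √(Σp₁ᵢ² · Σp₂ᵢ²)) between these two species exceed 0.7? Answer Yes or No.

Yes

Convert percentages to proportions (divide by 100).
Σ p₁ᵢp₂ᵢ = 0.0744 + 0.0034 + 0.0936 + 0.0180 + 0.0174 = 0.2068
Σp_1ᵢ² = 0.31² + 0.17² + 0.26² + 0.20² + 0.06² = 0.0961 + 0.0289 + 0.0676 + 0.0400 + 0.0036 = 0.2362
Σp_2ᵢ² = 0.24² + 0.02² + 0.36² + 0.09² + 0.29² = 0.0576 + 0.0004 + 0.1296 + 0.0081 + 0.0841 = 0.2798
O = 0.2068 / √(0.2362 × 0.2798) = 0.2068 / 0.25708 = 0.8044
O = 0.8044 > 0.7 → Yes.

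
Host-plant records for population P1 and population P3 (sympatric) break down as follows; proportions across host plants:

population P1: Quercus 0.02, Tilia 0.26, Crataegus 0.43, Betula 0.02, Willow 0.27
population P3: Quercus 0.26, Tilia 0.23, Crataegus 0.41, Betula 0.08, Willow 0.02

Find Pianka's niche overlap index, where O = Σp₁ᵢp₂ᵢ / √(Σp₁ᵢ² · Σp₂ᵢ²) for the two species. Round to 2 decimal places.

0.80

Σ p₁ᵢp₂ᵢ = 0.0052 + 0.0598 + 0.1763 + 0.0016 + 0.0054 = 0.2483
Σp_1ᵢ² = 0.02² + 0.26² + 0.43² + 0.02² + 0.27² = 0.0004 + 0.0676 + 0.1849 + 0.0004 + 0.0729 = 0.3262
Σp_2ᵢ² = 0.26² + 0.23² + 0.41² + 0.08² + 0.02² = 0.0676 + 0.0529 + 0.1681 + 0.0064 + 0.0004 = 0.2954
O = 0.2483 / √(0.3262 × 0.2954) = 0.2483 / 0.31042 = 0.7999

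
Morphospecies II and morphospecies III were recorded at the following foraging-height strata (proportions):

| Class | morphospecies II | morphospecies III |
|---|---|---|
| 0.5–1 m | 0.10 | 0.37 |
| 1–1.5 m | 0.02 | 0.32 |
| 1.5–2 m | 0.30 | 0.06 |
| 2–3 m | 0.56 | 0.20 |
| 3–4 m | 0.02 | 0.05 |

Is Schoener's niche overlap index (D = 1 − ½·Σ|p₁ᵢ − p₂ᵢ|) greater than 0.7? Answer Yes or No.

No

Σ|p₁ᵢ − p₂ᵢ| = 0.27 + 0.30 + 0.24 + 0.36 + 0.03 = 1.20
D = 1 − ½ × 1.20 = 1 − 0.600 = 0.4000
D = 0.4000 < 0.7 → No.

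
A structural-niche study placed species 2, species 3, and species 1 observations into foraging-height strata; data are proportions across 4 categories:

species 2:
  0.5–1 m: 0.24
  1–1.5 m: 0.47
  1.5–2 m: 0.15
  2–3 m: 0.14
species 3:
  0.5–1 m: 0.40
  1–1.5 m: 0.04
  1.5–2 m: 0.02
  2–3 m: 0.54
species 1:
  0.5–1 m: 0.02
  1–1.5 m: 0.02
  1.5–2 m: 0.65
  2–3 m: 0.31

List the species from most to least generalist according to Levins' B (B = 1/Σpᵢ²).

species 2 > species 3 > species 1

Σp_2ᵢ² = 0.24² + 0.47² + 0.15² + 0.14² = 0.0576 + 0.2209 + 0.0225 + 0.0196 = 0.3206
B_2 = 1 / 0.3206 = 3.1192
Σp_3ᵢ² = 0.40² + 0.04² + 0.02² + 0.54² = 0.1600 + 0.0016 + 0.0004 + 0.2916 = 0.4536
B_3 = 1 / 0.4536 = 2.2046
Σp_1ᵢ² = 0.02² + 0.02² + 0.65² + 0.31² = 0.0004 + 0.0004 + 0.4225 + 0.0961 = 0.5194
B_1 = 1 / 0.5194 = 1.9253
Ranking by B (broadest → narrowest): species 2 (3.12) > species 3 (2.20) > species 1 (1.93)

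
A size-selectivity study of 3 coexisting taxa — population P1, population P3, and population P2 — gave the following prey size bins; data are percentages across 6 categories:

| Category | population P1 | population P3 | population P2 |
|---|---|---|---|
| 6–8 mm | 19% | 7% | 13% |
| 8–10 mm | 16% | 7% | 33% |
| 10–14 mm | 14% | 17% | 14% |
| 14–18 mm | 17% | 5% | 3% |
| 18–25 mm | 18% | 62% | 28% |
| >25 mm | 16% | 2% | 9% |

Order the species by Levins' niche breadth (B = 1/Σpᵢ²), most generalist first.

population P1 > population P2 > population P3

Convert percentages to proportions (divide by 100).
Σp_P1ᵢ² = 0.19² + 0.16² + 0.14² + 0.17² + 0.18² + 0.16² = 0.0361 + 0.0256 + 0.0196 + 0.0289 + 0.0324 + 0.0256 = 0.1682
B_P1 = 1 / 0.1682 = 5.9453
Σp_P3ᵢ² = 0.07² + 0.07² + 0.17² + 0.05² + 0.62² + 0.02² = 0.0049 + 0.0049 + 0.0289 + 0.0025 + 0.3844 + 0.0004 = 0.4260
B_P3 = 1 / 0.4260 = 2.3474
Σp_P2ᵢ² = 0.13² + 0.33² + 0.14² + 0.03² + 0.28² + 0.09² = 0.0169 + 0.1089 + 0.0196 + 0.0009 + 0.0784 + 0.0081 = 0.2328
B_P2 = 1 / 0.2328 = 4.2955
Ranking by B (broadest → narrowest): population P1 (5.95) > population P2 (4.30) > population P3 (2.35)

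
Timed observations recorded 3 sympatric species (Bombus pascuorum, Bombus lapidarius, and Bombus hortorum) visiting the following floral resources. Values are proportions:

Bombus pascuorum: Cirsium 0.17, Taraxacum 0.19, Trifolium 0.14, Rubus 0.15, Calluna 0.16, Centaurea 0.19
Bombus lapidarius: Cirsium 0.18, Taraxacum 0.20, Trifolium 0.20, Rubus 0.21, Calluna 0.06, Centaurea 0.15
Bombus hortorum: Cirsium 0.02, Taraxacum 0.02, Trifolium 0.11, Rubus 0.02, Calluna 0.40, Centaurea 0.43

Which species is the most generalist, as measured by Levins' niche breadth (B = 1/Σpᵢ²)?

Σp_pascᵢ² = 0.17² + 0.19² + 0.14² + 0.15² + 0.16² + 0.19² = 0.0289 + 0.0361 + 0.0196 + 0.0225 + 0.0256 + 0.0361 = 0.1688
B_pasc = 1 / 0.1688 = 5.9242
Σp_lapiᵢ² = 0.18² + 0.20² + 0.20² + 0.21² + 0.06² + 0.15² = 0.0324 + 0.0400 + 0.0400 + 0.0441 + 0.0036 + 0.0225 = 0.1826
B_lapi = 1 / 0.1826 = 5.4765
Σp_hortᵢ² = 0.02² + 0.02² + 0.11² + 0.02² + 0.40² + 0.43² = 0.0004 + 0.0004 + 0.0121 + 0.0004 + 0.1600 + 0.1849 = 0.3582
B_hort = 1 / 0.3582 = 2.7917
Highest B → broadest niche (most generalist): Bombus pascuorum (B = 5.92).

Bombus pascuorum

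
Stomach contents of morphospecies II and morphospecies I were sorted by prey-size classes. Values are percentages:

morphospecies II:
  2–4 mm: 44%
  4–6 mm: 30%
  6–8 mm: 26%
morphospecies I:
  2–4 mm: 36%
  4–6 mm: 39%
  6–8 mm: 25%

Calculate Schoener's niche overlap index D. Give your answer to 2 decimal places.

0.91

Convert percentages to proportions (divide by 100).
Σ|p₁ᵢ − p₂ᵢ| = 0.08 + 0.09 + 0.01 = 0.18
D = 1 − ½ × 0.18 = 1 − 0.090 = 0.9100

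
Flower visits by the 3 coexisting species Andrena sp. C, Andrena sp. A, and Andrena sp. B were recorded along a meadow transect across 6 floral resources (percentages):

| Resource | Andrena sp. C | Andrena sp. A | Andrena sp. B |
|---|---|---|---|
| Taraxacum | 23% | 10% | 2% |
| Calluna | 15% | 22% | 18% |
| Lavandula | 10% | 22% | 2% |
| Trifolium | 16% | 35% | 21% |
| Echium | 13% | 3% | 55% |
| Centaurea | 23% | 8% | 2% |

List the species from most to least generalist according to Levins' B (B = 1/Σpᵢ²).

Andrena sp. C > Andrena sp. A > Andrena sp. B

Convert percentages to proportions (divide by 100).
Σp_Cᵢ² = 0.23² + 0.15² + 0.10² + 0.16² + 0.13² + 0.23² = 0.0529 + 0.0225 + 0.0100 + 0.0256 + 0.0169 + 0.0529 = 0.1808
B_C = 1 / 0.1808 = 5.5310
Σp_Aᵢ² = 0.10² + 0.22² + 0.22² + 0.35² + 0.03² + 0.08² = 0.0100 + 0.0484 + 0.0484 + 0.1225 + 0.0009 + 0.0064 = 0.2366
B_A = 1 / 0.2366 = 4.2265
Σp_Bᵢ² = 0.02² + 0.18² + 0.02² + 0.21² + 0.55² + 0.02² = 0.0004 + 0.0324 + 0.0004 + 0.0441 + 0.3025 + 0.0004 = 0.3802
B_B = 1 / 0.3802 = 2.6302
Ranking by B (broadest → narrowest): Andrena sp. C (5.53) > Andrena sp. A (4.23) > Andrena sp. B (2.63)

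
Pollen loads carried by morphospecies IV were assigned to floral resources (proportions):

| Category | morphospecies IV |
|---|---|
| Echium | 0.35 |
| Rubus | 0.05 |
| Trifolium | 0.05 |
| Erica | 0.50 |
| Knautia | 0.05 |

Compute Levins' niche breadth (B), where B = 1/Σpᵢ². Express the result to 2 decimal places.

Σpᵢ² = 0.35² + 0.05² + 0.05² + 0.50² + 0.05² = 0.1225 + 0.0025 + 0.0025 + 0.2500 + 0.0025 = 0.3800
B = 1 / 0.3800 = 2.6316

2.63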